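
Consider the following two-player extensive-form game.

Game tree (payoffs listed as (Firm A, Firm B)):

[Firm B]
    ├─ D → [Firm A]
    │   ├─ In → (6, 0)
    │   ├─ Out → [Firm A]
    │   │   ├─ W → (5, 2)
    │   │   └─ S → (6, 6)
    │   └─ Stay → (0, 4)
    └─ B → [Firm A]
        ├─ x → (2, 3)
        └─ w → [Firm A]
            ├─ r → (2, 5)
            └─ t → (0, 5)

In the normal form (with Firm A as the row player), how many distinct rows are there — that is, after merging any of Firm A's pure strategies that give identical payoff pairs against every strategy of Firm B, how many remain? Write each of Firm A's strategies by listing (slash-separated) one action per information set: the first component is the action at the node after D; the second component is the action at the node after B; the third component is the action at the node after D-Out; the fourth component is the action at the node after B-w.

12

Firm A has 24 pure strategies: In/x/W/r, In/x/W/t, In/x/S/r, In/x/S/t, In/w/W/r, In/w/W/t, In/w/S/r, In/w/S/t, Out/x/W/r, Out/x/W/t, Out/x/S/r, Out/x/S/t, Out/w/W/r, Out/w/W/t, Out/w/S/r, Out/w/S/t, Stay/x/W/r, Stay/x/W/t, Stay/x/S/r, Stay/x/S/t, Stay/w/W/r, Stay/w/W/t, Stay/w/S/r, Stay/w/S/t. Columns: D, B.
{In/x/W/r, In/x/W/t, In/x/S/r, In/x/S/t} → row (6,0) (2,3)
{In/w/W/r, In/w/S/r} → row (6,0) (2,5)
{In/w/W/t, In/w/S/t} → row (6,0) (0,5)
{Out/x/W/r, Out/x/W/t} → row (5,2) (2,3)
{Out/x/S/r, Out/x/S/t} → row (6,6) (2,3)
{Out/w/W/r} → row (5,2) (2,5)
{Out/w/W/t} → row (5,2) (0,5)
{Out/w/S/r} → row (6,6) (2,5)
{Out/w/S/t} → row (6,6) (0,5)
{Stay/x/W/r, Stay/x/W/t, Stay/x/S/r, Stay/x/S/t} → row (0,4) (2,3)
{Stay/w/W/r, Stay/w/S/r} → row (0,4) (2,5)
{Stay/w/W/t, Stay/w/S/t} → row (0,4) (0,5)
That's 12 distinct rows out of 24 strategies.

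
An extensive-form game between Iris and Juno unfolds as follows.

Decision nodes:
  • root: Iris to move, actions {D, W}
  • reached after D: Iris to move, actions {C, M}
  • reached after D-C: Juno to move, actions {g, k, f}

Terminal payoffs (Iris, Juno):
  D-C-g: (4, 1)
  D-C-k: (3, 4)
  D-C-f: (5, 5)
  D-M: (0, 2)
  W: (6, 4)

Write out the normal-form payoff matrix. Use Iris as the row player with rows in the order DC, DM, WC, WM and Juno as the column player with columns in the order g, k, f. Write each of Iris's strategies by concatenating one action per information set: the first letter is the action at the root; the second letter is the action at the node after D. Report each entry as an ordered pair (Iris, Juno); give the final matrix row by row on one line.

Row DC: g→(4,1), k→(3,4), f→(5,5)
Row DM: g→(0,2), k→(0,2), f→(0,2)
Row WC: g→(6,4), k→(6,4), f→(6,4)
Row WM: g→(6,4), k→(6,4), f→(6,4)

DC: (4,1) (3,4) (5,5) | DM: (0,2) (0,2) (0,2) | WC: (6,4) (6,4) (6,4) | WM: (6,4) (6,4) (6,4)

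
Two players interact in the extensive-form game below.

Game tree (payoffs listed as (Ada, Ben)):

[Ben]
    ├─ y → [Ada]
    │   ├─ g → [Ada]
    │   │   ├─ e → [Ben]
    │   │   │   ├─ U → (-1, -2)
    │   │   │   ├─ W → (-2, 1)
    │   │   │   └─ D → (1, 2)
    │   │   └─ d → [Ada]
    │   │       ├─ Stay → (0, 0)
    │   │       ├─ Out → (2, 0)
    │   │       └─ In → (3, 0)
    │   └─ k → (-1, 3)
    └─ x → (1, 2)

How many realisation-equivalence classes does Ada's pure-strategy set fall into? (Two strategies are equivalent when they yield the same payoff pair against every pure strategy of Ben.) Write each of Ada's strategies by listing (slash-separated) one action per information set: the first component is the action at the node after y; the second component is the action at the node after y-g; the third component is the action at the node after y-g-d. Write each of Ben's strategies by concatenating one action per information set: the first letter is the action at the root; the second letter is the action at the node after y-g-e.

5

Ada has 12 pure strategies: g/e/Stay, g/e/Out, g/e/In, g/d/Stay, g/d/Out, g/d/In, k/e/Stay, k/e/Out, k/e/In, k/d/Stay, k/d/Out, k/d/In. Columns: yU, yW, yD, xU, xW, xD.
{g/e/Stay, g/e/Out, g/e/In} → row (-1,-2) (-2,1) (1,2) (1,2) (1,2) (1,2)
{g/d/Stay} → row (0,0) (0,0) (0,0) (1,2) (1,2) (1,2)
{g/d/Out} → row (2,0) (2,0) (2,0) (1,2) (1,2) (1,2)
{g/d/In} → row (3,0) (3,0) (3,0) (1,2) (1,2) (1,2)
{k/e/Stay, k/e/Out, k/e/In, k/d/Stay, k/d/Out, k/d/In} → row (-1,3) (-1,3) (-1,3) (1,2) (1,2) (1,2)
That's 5 distinct rows out of 12 strategies.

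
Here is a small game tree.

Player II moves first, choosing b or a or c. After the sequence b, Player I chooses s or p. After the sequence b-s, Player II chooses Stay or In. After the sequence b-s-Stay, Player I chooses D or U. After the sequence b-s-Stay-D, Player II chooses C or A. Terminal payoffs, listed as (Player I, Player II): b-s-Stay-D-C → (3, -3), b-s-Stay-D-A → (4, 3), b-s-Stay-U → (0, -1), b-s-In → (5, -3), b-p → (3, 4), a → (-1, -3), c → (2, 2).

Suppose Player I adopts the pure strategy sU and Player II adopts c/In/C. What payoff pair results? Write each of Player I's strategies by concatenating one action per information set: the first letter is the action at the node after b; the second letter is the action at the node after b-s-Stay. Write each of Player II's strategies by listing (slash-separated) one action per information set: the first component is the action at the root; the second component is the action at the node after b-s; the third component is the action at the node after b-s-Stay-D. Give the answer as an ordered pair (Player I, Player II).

(2, 2)

Trace the play path from the root:
  Player II plays c
→ terminal payoff (2, 2).
(Player I's choice at the node after b is never reached on this path, so it doesn't affect the outcome.)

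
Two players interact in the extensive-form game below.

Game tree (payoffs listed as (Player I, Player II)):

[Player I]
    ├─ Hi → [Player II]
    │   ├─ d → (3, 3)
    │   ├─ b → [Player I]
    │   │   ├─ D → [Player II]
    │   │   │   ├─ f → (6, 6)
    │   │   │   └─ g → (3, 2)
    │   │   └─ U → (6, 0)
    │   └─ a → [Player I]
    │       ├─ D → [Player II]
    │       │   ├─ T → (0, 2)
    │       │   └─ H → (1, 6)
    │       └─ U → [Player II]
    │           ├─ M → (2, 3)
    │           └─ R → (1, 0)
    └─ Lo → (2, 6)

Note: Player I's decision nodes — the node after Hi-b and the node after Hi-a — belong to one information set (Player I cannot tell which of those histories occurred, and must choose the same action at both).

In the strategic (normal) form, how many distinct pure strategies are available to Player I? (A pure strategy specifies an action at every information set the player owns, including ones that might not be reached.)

Player I owns the root with actions {Hi, Lo} — two choices.
Player I owns the information set {Hi-b, Hi-a} with actions {D, U} — two choices.
A pure strategy fixes one action at each information set independently, so the count is the product 2 × 2 = 4.

4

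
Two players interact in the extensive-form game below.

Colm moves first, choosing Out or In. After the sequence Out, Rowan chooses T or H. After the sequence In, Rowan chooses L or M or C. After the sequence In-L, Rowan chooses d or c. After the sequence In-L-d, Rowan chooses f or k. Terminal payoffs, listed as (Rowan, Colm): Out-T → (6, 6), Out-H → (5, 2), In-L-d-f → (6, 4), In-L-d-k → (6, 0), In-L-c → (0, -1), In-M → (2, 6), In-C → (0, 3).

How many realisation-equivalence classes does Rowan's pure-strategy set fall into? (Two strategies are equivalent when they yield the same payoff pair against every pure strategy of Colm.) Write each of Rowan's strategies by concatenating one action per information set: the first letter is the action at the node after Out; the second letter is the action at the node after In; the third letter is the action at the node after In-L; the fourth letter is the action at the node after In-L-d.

10

Rowan has 24 pure strategies: TLdf, TLdk, TLcf, TLck, TMdf, TMdk, TMcf, TMck, TCdf, TCdk, TCcf, TCck, HLdf, HLdk, HLcf, HLck, HMdf, HMdk, HMcf, HMck, HCdf, HCdk, HCcf, HCck. Columns: Out, In.
{TLdf} → row (6,6) (6,4)
{TLdk} → row (6,6) (6,0)
{TLcf, TLck} → row (6,6) (0,-1)
{TMdf, TMdk, TMcf, TMck} → row (6,6) (2,6)
{TCdf, TCdk, TCcf, TCck} → row (6,6) (0,3)
{HLdf} → row (5,2) (6,4)
{HLdk} → row (5,2) (6,0)
{HLcf, HLck} → row (5,2) (0,-1)
{HMdf, HMdk, HMcf, HMck} → row (5,2) (2,6)
{HCdf, HCdk, HCcf, HCck} → row (5,2) (0,3)
That's 10 distinct rows out of 24 strategies.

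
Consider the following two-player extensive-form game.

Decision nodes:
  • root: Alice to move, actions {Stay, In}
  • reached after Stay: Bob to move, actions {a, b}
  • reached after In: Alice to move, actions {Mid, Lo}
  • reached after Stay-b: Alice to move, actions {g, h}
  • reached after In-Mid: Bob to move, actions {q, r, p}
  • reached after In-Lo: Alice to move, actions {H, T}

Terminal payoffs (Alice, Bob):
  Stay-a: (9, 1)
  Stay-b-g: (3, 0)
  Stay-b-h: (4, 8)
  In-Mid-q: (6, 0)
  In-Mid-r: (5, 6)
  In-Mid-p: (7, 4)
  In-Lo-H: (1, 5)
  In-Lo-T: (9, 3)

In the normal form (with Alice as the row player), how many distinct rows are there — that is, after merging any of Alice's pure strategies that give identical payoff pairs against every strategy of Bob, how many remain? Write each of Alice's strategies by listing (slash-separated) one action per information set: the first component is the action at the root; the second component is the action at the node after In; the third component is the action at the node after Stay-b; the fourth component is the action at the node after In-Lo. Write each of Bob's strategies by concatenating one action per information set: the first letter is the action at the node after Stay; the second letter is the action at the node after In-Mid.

5

Alice has 16 pure strategies: Stay/Mid/g/H, Stay/Mid/g/T, Stay/Mid/h/H, Stay/Mid/h/T, Stay/Lo/g/H, Stay/Lo/g/T, Stay/Lo/h/H, Stay/Lo/h/T, In/Mid/g/H, In/Mid/g/T, In/Mid/h/H, In/Mid/h/T, In/Lo/g/H, In/Lo/g/T, In/Lo/h/H, In/Lo/h/T. Columns: aq, ar, ap, bq, br, bp.
{Stay/Mid/g/H, Stay/Mid/g/T, Stay/Lo/g/H, Stay/Lo/g/T} → row (9,1) (9,1) (9,1) (3,0) (3,0) (3,0)
{Stay/Mid/h/H, Stay/Mid/h/T, Stay/Lo/h/H, Stay/Lo/h/T} → row (9,1) (9,1) (9,1) (4,8) (4,8) (4,8)
{In/Mid/g/H, In/Mid/g/T, In/Mid/h/H, In/Mid/h/T} → row (6,0) (5,6) (7,4) (6,0) (5,6) (7,4)
{In/Lo/g/H, In/Lo/h/H} → row (1,5) (1,5) (1,5) (1,5) (1,5) (1,5)
{In/Lo/g/T, In/Lo/h/T} → row (9,3) (9,3) (9,3) (9,3) (9,3) (9,3)
That's 5 distinct rows out of 16 strategies.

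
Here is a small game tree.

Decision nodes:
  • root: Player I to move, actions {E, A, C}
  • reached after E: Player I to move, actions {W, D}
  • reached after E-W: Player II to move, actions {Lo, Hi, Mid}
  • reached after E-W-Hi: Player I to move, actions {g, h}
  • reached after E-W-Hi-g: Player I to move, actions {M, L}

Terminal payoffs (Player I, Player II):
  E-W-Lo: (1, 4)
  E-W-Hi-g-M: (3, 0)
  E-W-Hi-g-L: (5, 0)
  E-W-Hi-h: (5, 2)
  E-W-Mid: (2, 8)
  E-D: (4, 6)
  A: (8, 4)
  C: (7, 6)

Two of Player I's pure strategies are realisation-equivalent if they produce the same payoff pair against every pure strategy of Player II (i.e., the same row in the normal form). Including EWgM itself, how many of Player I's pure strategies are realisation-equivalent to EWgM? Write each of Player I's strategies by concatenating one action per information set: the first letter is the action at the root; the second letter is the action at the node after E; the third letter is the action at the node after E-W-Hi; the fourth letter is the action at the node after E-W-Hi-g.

1

Row for EWgM (columns Lo, Hi, Mid): (1,4) (3,0) (2,8).
Every one of Player I's information sets is on the play path for some reply by Player II when Player I follows EWgM.
Changing the action at any of them therefore changes at least one column, so only EWgM itself gives this row.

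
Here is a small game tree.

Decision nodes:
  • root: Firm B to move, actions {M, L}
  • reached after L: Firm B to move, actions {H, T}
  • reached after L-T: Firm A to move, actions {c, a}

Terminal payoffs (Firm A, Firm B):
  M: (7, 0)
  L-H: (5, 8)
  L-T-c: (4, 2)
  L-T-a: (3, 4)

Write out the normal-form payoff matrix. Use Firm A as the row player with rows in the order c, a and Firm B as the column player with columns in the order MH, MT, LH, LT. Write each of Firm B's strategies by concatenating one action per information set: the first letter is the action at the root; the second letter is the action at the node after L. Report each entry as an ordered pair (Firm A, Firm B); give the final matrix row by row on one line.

Row c: MH→(7,0), MT→(7,0), LH→(5,8), LT→(4,2)
Row a: MH→(7,0), MT→(7,0), LH→(5,8), LT→(3,4)

c: (7,0) (7,0) (5,8) (4,2) | a: (7,0) (7,0) (5,8) (3,4)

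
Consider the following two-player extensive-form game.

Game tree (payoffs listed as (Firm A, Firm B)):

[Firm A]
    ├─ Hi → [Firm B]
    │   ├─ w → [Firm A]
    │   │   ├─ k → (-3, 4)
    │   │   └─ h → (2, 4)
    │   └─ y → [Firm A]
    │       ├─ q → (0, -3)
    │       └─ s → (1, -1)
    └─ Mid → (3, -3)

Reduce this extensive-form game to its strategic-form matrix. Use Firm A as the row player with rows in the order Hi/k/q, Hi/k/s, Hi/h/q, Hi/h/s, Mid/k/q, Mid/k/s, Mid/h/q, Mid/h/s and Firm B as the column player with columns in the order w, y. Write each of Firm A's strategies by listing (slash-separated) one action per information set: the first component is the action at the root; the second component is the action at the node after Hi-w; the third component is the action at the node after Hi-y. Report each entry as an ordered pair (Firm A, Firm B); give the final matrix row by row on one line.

Hi/k/q: (-3,4) (0,-3) | Hi/k/s: (-3,4) (1,-1) | Hi/h/q: (2,4) (0,-3) | Hi/h/s: (2,4) (1,-1) | Mid/k/q: (3,-3) (3,-3) | Mid/k/s: (3,-3) (3,-3) | Mid/h/q: (3,-3) (3,-3) | Mid/h/s: (3,-3) (3,-3)

Row Hi/k/q: w→(-3,4), y→(0,-3)
Row Hi/k/s: w→(-3,4), y→(1,-1)
Row Hi/h/q: w→(2,4), y→(0,-3)
Row Hi/h/s: w→(2,4), y→(1,-1)
Row Mid/k/q: w→(3,-3), y→(3,-3)
Row Mid/k/s: w→(3,-3), y→(3,-3)
Row Mid/h/q: w→(3,-3), y→(3,-3)
Row Mid/h/s: w→(3,-3), y→(3,-3)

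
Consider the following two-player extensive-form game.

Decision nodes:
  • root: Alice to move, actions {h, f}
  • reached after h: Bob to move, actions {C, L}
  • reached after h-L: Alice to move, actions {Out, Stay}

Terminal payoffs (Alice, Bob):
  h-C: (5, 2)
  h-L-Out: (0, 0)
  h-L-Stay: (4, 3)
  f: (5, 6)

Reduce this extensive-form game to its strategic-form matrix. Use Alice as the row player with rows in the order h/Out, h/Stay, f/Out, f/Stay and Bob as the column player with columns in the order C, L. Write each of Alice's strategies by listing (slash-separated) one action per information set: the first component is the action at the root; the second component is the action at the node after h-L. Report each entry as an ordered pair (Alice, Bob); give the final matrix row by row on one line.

h/Out: (5,2) (0,0) | h/Stay: (5,2) (4,3) | f/Out: (5,6) (5,6) | f/Stay: (5,6) (5,6)

Row h/Out: C→(5,2), L→(0,0)
Row h/Stay: C→(5,2), L→(4,3)
Row f/Out: C→(5,6), L→(5,6)
Row f/Stay: C→(5,6), L→(5,6)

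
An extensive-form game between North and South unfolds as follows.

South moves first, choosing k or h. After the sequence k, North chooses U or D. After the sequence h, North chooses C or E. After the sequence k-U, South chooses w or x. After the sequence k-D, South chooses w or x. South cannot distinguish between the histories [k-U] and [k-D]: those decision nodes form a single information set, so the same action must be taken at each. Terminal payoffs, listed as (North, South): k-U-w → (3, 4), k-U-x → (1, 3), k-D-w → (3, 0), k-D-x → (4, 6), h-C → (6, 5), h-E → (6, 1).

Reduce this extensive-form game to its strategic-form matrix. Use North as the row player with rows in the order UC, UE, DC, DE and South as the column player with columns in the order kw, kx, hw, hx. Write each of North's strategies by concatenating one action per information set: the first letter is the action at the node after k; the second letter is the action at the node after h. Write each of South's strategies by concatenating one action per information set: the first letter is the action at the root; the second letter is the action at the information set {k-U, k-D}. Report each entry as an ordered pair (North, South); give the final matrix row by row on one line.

UC: (3,4) (1,3) (6,5) (6,5) | UE: (3,4) (1,3) (6,1) (6,1) | DC: (3,0) (4,6) (6,5) (6,5) | DE: (3,0) (4,6) (6,1) (6,1)

Row UC: kw→(3,4), kx→(1,3), hw→(6,5), hx→(6,5)
Row UE: kw→(3,4), kx→(1,3), hw→(6,1), hx→(6,1)
Row DC: kw→(3,0), kx→(4,6), hw→(6,5), hx→(6,5)
Row DE: kw→(3,0), kx→(4,6), hw→(6,1), hx→(6,1)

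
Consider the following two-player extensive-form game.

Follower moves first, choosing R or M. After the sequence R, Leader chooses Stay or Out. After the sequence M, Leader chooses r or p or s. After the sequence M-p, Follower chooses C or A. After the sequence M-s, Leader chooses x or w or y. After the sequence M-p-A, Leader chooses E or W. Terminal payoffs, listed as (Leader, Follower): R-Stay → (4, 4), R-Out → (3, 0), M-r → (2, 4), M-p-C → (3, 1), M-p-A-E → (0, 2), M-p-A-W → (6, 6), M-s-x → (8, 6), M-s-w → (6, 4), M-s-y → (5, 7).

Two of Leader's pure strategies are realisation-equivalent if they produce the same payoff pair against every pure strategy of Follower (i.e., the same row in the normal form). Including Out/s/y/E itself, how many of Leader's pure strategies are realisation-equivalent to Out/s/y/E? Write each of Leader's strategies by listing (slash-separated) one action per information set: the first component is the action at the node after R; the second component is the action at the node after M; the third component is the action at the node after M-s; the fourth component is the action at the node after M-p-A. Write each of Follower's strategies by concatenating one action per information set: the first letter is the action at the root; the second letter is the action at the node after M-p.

Row for Out/s/y/E (columns RC, RA, MC, MA): (3,0) (3,0) (5,7) (5,7).
Under Out/s/y/E, Leader's choice at the node after M-p-A can never be reached regardless of what Follower does, so varying those choices leaves every outcome unchanged.
Holding the reachable choices fixed and varying the unreachable one freely already gives 2 equivalent strategies.
No other strategy reproduces this row, so those 2 are the full class: Out/s/y/E, Out/s/y/W.

2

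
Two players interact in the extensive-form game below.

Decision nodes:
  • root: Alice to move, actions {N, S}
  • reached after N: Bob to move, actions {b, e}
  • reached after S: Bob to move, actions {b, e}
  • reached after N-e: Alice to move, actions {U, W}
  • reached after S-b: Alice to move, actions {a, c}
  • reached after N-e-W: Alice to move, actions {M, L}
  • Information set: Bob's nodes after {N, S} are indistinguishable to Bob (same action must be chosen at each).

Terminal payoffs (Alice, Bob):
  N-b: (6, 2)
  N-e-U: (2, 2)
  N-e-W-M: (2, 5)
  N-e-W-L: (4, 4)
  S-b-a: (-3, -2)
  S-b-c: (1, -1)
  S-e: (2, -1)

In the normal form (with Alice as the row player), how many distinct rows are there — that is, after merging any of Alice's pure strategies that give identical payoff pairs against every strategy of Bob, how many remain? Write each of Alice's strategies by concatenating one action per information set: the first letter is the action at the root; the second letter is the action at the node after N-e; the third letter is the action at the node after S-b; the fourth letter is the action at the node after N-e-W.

5

Alice has 16 pure strategies: NUaM, NUaL, NUcM, NUcL, NWaM, NWaL, NWcM, NWcL, SUaM, SUaL, SUcM, SUcL, SWaM, SWaL, SWcM, SWcL. Columns: b, e.
{NUaM, NUaL, NUcM, NUcL} → row (6,2) (2,2)
{NWaM, NWcM} → row (6,2) (2,5)
{NWaL, NWcL} → row (6,2) (4,4)
{SUaM, SUaL, SWaM, SWaL} → row (-3,-2) (2,-1)
{SUcM, SUcL, SWcM, SWcL} → row (1,-1) (2,-1)
That's 5 distinct rows out of 16 strategies.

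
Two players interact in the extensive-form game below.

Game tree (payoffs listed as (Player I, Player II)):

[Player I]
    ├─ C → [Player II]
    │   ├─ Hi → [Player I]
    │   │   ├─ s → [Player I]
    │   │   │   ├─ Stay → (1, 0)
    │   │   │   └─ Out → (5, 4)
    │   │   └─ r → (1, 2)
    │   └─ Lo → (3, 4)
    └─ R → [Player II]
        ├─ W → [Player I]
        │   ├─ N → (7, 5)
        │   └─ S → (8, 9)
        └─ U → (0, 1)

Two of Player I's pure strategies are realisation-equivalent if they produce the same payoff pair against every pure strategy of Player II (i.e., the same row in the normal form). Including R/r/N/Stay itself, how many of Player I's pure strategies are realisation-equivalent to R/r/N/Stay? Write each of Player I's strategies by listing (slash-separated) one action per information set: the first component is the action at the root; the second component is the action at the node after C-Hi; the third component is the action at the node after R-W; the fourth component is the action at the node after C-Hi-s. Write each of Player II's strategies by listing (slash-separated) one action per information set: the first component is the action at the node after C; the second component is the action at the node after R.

Row for R/r/N/Stay (columns Hi/W, Hi/U, Lo/W, Lo/U): (7,5) (0,1) (7,5) (0,1).
Under R/r/N/Stay, Player I's choice at the node after C-Hi and at the node after C-Hi-s can never be reached regardless of what Player II does, so varying those choices leaves every outcome unchanged.
Holding the reachable choices fixed and varying the unreachable ones freely already gives 2 × 2 = 4 equivalent strategies.
No other strategy reproduces this row, so those 4 are the full class: R/s/N/Stay, R/s/N/Out, R/r/N/Stay, R/r/N/Out.

4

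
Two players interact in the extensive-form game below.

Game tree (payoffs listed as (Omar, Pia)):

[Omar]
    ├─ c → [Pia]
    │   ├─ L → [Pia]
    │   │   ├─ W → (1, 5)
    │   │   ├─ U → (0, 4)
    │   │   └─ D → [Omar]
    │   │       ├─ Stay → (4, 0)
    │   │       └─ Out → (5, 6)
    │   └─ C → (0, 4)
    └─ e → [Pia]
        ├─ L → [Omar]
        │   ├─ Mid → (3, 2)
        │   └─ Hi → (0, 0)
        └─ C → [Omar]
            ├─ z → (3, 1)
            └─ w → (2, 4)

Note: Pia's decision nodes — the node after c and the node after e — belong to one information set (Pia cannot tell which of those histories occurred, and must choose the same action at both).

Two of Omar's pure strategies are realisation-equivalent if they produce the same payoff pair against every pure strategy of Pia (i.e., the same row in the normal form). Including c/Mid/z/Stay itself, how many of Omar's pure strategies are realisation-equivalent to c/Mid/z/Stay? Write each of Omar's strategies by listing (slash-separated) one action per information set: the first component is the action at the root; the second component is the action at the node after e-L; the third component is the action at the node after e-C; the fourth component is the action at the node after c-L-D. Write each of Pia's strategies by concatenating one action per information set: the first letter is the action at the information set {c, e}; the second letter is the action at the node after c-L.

4

Row for c/Mid/z/Stay (columns LW, LU, LD, CW, CU, CD): (1,5) (0,4) (4,0) (0,4) (0,4) (0,4).
Under c/Mid/z/Stay, Omar's choice at the node after e-L and at the node after e-C can never be reached regardless of what Pia does, so varying those choices leaves every outcome unchanged.
Holding the reachable choices fixed and varying the unreachable ones freely already gives 2 × 2 = 4 equivalent strategies.
No other strategy reproduces this row, so those 4 are the full class: c/Mid/z/Stay, c/Mid/w/Stay, c/Hi/z/Stay, c/Hi/w/Stay.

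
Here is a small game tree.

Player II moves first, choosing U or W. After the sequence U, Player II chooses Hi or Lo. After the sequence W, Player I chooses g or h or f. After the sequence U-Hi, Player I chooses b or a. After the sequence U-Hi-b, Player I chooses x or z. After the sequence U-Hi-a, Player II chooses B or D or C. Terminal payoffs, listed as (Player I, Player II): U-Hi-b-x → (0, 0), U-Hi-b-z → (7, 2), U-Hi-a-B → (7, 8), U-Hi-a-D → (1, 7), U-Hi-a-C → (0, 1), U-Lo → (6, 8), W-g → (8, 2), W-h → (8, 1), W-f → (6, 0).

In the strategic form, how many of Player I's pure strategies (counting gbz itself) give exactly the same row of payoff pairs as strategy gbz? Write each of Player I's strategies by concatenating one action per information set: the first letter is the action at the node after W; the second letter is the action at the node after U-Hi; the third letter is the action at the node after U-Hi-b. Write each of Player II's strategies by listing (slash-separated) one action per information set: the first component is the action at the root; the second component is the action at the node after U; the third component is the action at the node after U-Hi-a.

1

Row for gbz (columns U/Hi/B, U/Hi/D, U/Hi/C, U/Lo/B, U/Lo/D, U/Lo/C, W/Hi/B, W/Hi/D, W/Hi/C, W/Lo/B, W/Lo/D, W/Lo/C): (7,2) (7,2) (7,2) (6,8) (6,8) (6,8) (8,2) (8,2) (8,2) (8,2) (8,2) (8,2).
Every one of Player I's information sets is on the play path for some reply by Player II when Player I follows gbz.
Changing the action at any of them therefore changes at least one column, so only gbz itself gives this row.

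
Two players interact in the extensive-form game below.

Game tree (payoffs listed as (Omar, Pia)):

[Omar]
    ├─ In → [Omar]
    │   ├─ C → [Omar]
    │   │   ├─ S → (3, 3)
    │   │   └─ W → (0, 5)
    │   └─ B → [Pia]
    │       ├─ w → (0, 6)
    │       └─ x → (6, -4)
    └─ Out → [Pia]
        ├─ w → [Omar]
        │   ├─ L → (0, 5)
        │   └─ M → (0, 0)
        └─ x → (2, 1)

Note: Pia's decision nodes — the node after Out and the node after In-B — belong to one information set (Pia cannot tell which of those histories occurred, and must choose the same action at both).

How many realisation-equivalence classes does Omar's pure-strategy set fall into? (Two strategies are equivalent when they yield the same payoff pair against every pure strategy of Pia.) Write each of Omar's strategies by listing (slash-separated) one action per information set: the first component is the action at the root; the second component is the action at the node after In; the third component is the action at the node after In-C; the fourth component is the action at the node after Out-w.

Omar has 16 pure strategies: In/C/S/L, In/C/S/M, In/C/W/L, In/C/W/M, In/B/S/L, In/B/S/M, In/B/W/L, In/B/W/M, Out/C/S/L, Out/C/S/M, Out/C/W/L, Out/C/W/M, Out/B/S/L, Out/B/S/M, Out/B/W/L, Out/B/W/M. Columns: w, x.
{In/C/S/L, In/C/S/M} → row (3,3) (3,3)
{In/C/W/L, In/C/W/M} → row (0,5) (0,5)
{In/B/S/L, In/B/S/M, In/B/W/L, In/B/W/M} → row (0,6) (6,-4)
{Out/C/S/L, Out/C/W/L, Out/B/S/L, Out/B/W/L} → row (0,5) (2,1)
{Out/C/S/M, Out/C/W/M, Out/B/S/M, Out/B/W/M} → row (0,0) (2,1)
That's 5 distinct rows out of 16 strategies.

5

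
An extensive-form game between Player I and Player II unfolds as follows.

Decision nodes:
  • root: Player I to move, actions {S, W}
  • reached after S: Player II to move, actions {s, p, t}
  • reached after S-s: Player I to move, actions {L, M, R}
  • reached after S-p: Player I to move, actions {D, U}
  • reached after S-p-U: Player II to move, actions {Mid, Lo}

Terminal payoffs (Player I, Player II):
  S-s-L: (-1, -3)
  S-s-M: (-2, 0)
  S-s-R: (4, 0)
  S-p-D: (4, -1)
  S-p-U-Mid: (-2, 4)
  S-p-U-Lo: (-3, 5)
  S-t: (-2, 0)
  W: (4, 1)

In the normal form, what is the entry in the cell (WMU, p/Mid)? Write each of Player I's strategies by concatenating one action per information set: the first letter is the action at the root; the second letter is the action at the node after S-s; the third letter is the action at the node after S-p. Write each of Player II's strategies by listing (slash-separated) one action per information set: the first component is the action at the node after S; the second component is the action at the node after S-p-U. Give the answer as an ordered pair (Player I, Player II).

(4, 1)

Trace the play path from the root:
  Player I plays W
→ terminal payoff (4, 1).
(Player I's choice at the node after S-s is never reached on this path, so it doesn't affect the outcome.)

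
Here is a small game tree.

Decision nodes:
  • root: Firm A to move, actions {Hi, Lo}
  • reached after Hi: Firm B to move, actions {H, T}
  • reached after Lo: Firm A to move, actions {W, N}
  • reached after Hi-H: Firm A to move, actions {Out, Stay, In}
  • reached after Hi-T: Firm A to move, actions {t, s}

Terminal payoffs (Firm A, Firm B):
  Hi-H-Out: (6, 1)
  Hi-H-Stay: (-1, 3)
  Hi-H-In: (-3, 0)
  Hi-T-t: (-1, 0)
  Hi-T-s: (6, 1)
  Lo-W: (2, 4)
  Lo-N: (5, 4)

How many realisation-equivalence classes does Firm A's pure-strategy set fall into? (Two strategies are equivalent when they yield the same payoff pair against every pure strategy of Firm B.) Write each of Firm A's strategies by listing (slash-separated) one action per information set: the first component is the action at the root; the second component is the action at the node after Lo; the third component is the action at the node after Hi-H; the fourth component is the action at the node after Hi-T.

Firm A has 24 pure strategies: Hi/W/Out/t, Hi/W/Out/s, Hi/W/Stay/t, Hi/W/Stay/s, Hi/W/In/t, Hi/W/In/s, Hi/N/Out/t, Hi/N/Out/s, Hi/N/Stay/t, Hi/N/Stay/s, Hi/N/In/t, Hi/N/In/s, Lo/W/Out/t, Lo/W/Out/s, Lo/W/Stay/t, Lo/W/Stay/s, Lo/W/In/t, Lo/W/In/s, Lo/N/Out/t, Lo/N/Out/s, Lo/N/Stay/t, Lo/N/Stay/s, Lo/N/In/t, Lo/N/In/s. Columns: H, T.
{Hi/W/Out/t, Hi/N/Out/t} → row (6,1) (-1,0)
{Hi/W/Out/s, Hi/N/Out/s} → row (6,1) (6,1)
{Hi/W/Stay/t, Hi/N/Stay/t} → row (-1,3) (-1,0)
{Hi/W/Stay/s, Hi/N/Stay/s} → row (-1,3) (6,1)
{Hi/W/In/t, Hi/N/In/t} → row (-3,0) (-1,0)
{Hi/W/In/s, Hi/N/In/s} → row (-3,0) (6,1)
{Lo/W/Out/t, Lo/W/Out/s, Lo/W/Stay/t, Lo/W/Stay/s, Lo/W/In/t, Lo/W/In/s} → row (2,4) (2,4)
{Lo/N/Out/t, Lo/N/Out/s, Lo/N/Stay/t, Lo/N/Stay/s, Lo/N/In/t, Lo/N/In/s} → row (5,4) (5,4)
That's 8 distinct rows out of 24 strategies.

8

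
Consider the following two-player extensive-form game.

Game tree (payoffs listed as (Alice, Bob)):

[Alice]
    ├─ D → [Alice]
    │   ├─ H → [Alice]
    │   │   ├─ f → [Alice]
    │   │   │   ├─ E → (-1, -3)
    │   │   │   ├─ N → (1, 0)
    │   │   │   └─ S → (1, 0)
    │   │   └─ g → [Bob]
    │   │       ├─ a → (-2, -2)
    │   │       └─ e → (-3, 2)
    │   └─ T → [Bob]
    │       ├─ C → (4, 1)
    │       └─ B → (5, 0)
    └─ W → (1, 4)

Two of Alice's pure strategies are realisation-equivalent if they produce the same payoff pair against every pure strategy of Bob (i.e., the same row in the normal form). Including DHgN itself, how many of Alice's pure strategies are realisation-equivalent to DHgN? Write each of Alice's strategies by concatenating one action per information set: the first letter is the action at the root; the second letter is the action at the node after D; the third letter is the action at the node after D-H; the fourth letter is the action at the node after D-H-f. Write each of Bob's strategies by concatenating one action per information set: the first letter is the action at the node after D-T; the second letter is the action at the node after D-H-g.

3

Row for DHgN (columns Ca, Ce, Ba, Be): (-2,-2) (-3,2) (-2,-2) (-3,2).
Under DHgN, Alice's choice at the node after D-H-f can never be reached regardless of what Bob does, so varying those choices leaves every outcome unchanged.
Holding the reachable choices fixed and varying the unreachable one freely already gives 3 equivalent strategies.
No other strategy reproduces this row, so those 3 are the full class: DHgE, DHgN, DHgS.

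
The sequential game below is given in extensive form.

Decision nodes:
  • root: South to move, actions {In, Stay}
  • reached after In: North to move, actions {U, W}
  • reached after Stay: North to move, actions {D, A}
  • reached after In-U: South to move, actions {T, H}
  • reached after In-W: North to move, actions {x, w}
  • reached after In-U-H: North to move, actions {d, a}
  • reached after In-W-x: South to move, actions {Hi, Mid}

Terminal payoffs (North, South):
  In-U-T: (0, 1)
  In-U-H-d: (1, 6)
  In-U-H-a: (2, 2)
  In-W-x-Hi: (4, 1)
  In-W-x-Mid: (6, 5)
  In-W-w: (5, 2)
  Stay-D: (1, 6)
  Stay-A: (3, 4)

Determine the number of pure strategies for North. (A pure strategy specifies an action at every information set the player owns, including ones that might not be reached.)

16

North owns the node after In with actions {U, W} — two choices.
North owns the node after Stay with actions {D, A} — two choices.
North owns the node after In-W with actions {x, w} — two choices.
North owns the node after In-U-H with actions {d, a} — two choices.
A pure strategy fixes one action at each information set independently, so the count is the product 2 × 2 × 2 × 2 = 16.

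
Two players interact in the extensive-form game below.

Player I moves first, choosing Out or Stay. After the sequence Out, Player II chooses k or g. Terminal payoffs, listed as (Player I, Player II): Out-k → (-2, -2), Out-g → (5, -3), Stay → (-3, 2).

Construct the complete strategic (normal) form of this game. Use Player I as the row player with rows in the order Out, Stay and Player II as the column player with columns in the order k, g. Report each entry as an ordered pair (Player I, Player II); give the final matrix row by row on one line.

            k        g
 Out  (-2,-2)   (5,-3)
Stay   (-3,2)   (-3,2)

Out: (-2,-2) (5,-3) | Stay: (-3,2) (-3,2)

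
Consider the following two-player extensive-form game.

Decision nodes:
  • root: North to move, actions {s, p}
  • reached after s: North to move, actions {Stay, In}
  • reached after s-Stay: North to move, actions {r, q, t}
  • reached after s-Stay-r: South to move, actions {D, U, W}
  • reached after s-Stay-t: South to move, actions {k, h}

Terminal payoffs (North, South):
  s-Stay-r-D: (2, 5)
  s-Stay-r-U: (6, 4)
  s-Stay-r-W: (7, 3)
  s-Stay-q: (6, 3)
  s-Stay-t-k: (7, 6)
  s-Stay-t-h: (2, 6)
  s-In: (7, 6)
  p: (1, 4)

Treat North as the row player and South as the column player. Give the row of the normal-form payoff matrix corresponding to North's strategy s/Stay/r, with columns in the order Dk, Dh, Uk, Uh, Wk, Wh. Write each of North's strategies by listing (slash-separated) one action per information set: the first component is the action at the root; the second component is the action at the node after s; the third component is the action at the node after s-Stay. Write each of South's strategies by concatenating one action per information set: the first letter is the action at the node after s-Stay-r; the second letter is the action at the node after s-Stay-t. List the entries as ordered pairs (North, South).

vs Dk: North plays s → North plays Stay at [s] → North plays r at [s-Stay] → South plays D at [s-Stay-r] → (2, 5)
vs Dh: North plays s → North plays Stay at [s] → North plays r at [s-Stay] → South plays D at [s-Stay-r] → (2, 5)
vs Uk: North plays s → North plays Stay at [s] → North plays r at [s-Stay] → South plays U at [s-Stay-r] → (6, 4)
vs Uh: North plays s → North plays Stay at [s] → North plays r at [s-Stay] → South plays U at [s-Stay-r] → (6, 4)
vs Wk: North plays s → North plays Stay at [s] → North plays r at [s-Stay] → South plays W at [s-Stay-r] → (7, 3)
vs Wh: North plays s → North plays Stay at [s] → North plays r at [s-Stay] → South plays W at [s-Stay-r] → (7, 3)

(2,5) (2,5) (6,4) (6,4) (7,3) (7,3)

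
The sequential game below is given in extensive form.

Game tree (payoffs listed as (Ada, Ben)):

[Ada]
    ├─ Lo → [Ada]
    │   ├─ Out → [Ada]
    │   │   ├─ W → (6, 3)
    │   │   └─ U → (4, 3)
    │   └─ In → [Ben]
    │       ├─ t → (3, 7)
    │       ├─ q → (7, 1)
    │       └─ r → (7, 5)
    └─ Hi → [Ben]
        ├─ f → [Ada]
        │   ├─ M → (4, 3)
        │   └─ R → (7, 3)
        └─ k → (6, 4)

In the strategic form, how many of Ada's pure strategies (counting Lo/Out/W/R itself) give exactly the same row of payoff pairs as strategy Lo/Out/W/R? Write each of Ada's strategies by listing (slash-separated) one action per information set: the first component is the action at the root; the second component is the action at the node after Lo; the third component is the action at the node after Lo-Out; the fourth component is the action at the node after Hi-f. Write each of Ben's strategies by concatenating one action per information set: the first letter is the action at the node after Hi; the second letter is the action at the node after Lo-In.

2

Row for Lo/Out/W/R (columns ft, fq, fr, kt, kq, kr): (6,3) (6,3) (6,3) (6,3) (6,3) (6,3).
Under Lo/Out/W/R, Ada's choice at the node after Hi-f can never be reached regardless of what Ben does, so varying those choices leaves every outcome unchanged.
Holding the reachable choices fixed and varying the unreachable one freely already gives 2 equivalent strategies.
No other strategy reproduces this row, so those 2 are the full class: Lo/Out/W/M, Lo/Out/W/R.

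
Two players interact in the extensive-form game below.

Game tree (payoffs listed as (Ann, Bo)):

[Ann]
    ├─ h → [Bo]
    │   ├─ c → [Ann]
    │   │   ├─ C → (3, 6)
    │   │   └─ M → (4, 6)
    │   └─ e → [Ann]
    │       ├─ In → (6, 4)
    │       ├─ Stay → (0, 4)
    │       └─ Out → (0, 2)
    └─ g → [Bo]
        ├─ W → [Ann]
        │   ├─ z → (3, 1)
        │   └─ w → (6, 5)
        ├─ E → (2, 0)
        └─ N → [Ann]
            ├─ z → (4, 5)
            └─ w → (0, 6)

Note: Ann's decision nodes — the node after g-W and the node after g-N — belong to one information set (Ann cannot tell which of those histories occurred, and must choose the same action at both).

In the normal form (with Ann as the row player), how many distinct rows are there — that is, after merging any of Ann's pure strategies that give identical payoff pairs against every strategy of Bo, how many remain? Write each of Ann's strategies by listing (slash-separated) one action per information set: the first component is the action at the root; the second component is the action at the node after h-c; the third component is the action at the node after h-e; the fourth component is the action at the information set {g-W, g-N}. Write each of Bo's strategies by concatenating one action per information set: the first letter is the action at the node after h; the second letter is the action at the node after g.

8

Ann has 24 pure strategies: h/C/In/z, h/C/In/w, h/C/Stay/z, h/C/Stay/w, h/C/Out/z, h/C/Out/w, h/M/In/z, h/M/In/w, h/M/Stay/z, h/M/Stay/w, h/M/Out/z, h/M/Out/w, g/C/In/z, g/C/In/w, g/C/Stay/z, g/C/Stay/w, g/C/Out/z, g/C/Out/w, g/M/In/z, g/M/In/w, g/M/Stay/z, g/M/Stay/w, g/M/Out/z, g/M/Out/w. Columns: cW, cE, cN, eW, eE, eN.
{h/C/In/z, h/C/In/w} → row (3,6) (3,6) (3,6) (6,4) (6,4) (6,4)
{h/C/Stay/z, h/C/Stay/w} → row (3,6) (3,6) (3,6) (0,4) (0,4) (0,4)
{h/C/Out/z, h/C/Out/w} → row (3,6) (3,6) (3,6) (0,2) (0,2) (0,2)
{h/M/In/z, h/M/In/w} → row (4,6) (4,6) (4,6) (6,4) (6,4) (6,4)
{h/M/Stay/z, h/M/Stay/w} → row (4,6) (4,6) (4,6) (0,4) (0,4) (0,4)
{h/M/Out/z, h/M/Out/w} → row (4,6) (4,6) (4,6) (0,2) (0,2) (0,2)
{g/C/In/z, g/C/Stay/z, g/C/Out/z, g/M/In/z, g/M/Stay/z, g/M/Out/z} → row (3,1) (2,0) (4,5) (3,1) (2,0) (4,5)
{g/C/In/w, g/C/Stay/w, g/C/Out/w, g/M/In/w, g/M/Stay/w, g/M/Out/w} → row (6,5) (2,0) (0,6) (6,5) (2,0) (0,6)
That's 8 distinct rows out of 24 strategies.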